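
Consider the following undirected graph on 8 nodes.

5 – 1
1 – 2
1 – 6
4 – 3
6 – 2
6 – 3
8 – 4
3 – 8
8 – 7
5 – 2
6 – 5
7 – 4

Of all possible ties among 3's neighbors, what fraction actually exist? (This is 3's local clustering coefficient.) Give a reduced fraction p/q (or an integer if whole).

3's neighbors: 4, 6, and 8 (k = 3).
Possible neighbor pairs: C(3,2) = 3. Edges among them: 4–8 → e = 1.
Clustering(3) = 1/3.

1/3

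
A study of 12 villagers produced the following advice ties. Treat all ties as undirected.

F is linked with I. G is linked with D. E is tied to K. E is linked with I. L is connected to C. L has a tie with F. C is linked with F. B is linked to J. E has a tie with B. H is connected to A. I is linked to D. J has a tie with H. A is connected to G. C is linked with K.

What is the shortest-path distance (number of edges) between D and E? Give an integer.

One shortest route is D – I – E, which uses 2 edges, and D and E are not directly tied, so nothing shorter exists. So d(D,E) = 2.

2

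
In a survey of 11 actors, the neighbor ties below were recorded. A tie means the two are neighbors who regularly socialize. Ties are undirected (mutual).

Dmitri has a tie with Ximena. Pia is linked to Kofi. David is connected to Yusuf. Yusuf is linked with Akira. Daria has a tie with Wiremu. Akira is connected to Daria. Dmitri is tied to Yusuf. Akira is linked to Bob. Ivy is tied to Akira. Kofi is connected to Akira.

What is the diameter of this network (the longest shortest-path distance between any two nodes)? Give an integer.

5

Eccentricity of each node (its greatest distance to any other): Akira:3, Bob:4, Daria:4, David:4, Dmitri:4, Ivy:4, Kofi:4, Pia:5, Wiremu:5, Ximena:5, Yusuf:3.
The maximum eccentricity is 5, realized for instance by the pair Ximena–Pia via Ximena – Dmitri – Yusuf – Akira – Kofi – Pia. So the diameter is 5.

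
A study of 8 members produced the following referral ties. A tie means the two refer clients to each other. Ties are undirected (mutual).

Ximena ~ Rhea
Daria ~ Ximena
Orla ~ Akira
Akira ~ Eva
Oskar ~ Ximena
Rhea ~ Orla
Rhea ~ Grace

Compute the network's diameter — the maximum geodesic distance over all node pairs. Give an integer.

5

Eccentricity of each node (its greatest distance to any other): Akira:4, Daria:5, Eva:5, Grace:4, Orla:3, Oskar:5, Rhea:3, Ximena:4.
The maximum eccentricity is 5, realized for instance by the pair Eva–Oskar via Eva – Akira – Orla – Rhea – Ximena – Oskar. So the diameter is 5.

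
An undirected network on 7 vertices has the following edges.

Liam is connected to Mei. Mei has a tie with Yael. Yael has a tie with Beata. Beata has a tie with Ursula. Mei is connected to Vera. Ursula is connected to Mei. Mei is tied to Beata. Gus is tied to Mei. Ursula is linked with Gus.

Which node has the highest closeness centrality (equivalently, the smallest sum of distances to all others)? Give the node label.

Mei

Farness (sum of distances to all others) for each node — Beata:9, Gus:10, Liam:11, Mei:6, Ursula:9, Vera:11, Yael:10.
The smallest farness is 6, for Mei, so Mei has the highest closeness.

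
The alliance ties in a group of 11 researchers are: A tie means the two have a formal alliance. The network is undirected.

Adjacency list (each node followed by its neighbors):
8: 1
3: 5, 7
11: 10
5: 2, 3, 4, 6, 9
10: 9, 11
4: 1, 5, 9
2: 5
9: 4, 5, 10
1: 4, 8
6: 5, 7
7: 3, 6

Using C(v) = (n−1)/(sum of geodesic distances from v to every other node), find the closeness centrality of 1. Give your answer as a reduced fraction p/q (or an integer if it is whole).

5/13

Distances from 1: 2:3, 3:3, 4:1, 5:2, 6:3, 7:4, 8:1, 9:2, 10:3, 11:4. Sum = 26.
n = 11, so closeness = 10/26 = 5/13.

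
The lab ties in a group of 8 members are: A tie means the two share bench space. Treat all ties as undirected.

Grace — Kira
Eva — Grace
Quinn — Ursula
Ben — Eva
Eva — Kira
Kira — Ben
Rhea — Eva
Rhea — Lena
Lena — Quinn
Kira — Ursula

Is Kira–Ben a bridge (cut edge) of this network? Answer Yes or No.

Even without that edge, Kira still reaches Ben via Kira – Eva – Ben, so the network stays connected. Not a bridge.

No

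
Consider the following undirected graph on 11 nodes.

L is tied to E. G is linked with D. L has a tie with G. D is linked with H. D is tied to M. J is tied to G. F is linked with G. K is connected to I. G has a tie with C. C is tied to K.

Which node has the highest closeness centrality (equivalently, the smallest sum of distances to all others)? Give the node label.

Farness (sum of distances to all others) for each node — C:21, D:21, E:32, F:25, G:16, H:30, I:37, J:25, K:28, L:23, M:30.
The smallest farness is 16, for G, so G has the highest closeness.

G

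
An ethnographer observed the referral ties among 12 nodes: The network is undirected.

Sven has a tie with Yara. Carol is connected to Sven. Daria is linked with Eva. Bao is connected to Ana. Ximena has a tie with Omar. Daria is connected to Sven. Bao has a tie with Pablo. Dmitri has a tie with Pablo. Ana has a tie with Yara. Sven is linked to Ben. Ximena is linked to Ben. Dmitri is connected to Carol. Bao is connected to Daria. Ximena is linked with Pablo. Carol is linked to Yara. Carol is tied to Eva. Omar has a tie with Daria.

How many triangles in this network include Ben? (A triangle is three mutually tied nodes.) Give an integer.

Ben's neighbors are Sven and Ximena, but none of them are tied to each other, so no triangle contains Ben.

0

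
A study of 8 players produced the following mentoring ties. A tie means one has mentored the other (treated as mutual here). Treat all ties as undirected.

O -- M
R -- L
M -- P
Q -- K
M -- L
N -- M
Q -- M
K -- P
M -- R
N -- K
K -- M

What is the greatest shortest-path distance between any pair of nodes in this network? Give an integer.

2

Eccentricity of each node (its greatest distance to any other): K:2, L:2, M:1, N:2, O:2, P:2, Q:2, R:2.
The maximum eccentricity is 2, realized for instance by the pair Q–L via Q – M – L. So the diameter is 2.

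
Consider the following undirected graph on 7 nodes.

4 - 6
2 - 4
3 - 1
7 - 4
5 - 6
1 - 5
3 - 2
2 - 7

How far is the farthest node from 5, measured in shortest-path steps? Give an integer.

Distances from 5: 1:1, 2:3, 3:2, 4:2, 6:1, 7:3.
The largest is 3 (to 2 and 7), so the eccentricity of 5 is 3.

3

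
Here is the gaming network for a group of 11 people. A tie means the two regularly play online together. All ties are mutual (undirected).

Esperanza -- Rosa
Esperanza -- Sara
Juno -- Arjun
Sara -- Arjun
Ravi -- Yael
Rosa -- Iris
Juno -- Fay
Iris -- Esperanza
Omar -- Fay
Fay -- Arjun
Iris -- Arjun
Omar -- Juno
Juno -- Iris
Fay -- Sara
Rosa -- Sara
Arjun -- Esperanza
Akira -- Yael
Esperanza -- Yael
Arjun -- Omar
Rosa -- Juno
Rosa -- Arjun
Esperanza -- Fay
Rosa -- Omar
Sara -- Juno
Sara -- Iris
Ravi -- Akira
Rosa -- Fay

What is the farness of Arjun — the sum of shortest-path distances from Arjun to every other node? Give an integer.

Distances from Arjun: Akira:3, Esperanza:1, Fay:1, Iris:1, Juno:1, Omar:1, Ravi:3, Rosa:1, Sara:1, Yael:2.
Sum = 3 + 1 + 1 + 1 + 1 + 1 + 3 + 1 + 1 + 2 = 15.

15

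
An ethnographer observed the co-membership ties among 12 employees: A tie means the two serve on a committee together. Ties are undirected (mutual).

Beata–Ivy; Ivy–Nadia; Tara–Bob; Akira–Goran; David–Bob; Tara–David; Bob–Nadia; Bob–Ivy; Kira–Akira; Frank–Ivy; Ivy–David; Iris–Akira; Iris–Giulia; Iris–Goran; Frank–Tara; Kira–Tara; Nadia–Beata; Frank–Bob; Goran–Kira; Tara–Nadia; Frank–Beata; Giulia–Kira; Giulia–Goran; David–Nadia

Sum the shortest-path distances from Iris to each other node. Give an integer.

Distances from Iris: Akira:1, Beata:5, Bob:4, David:4, Frank:4, Giulia:1, Goran:1, Ivy:5, Kira:2, Nadia:4, Tara:3.
Sum = 1 + 5 + 4 + 4 + 4 + 1 + 1 + 5 + 2 + 4 + 3 = 34.

34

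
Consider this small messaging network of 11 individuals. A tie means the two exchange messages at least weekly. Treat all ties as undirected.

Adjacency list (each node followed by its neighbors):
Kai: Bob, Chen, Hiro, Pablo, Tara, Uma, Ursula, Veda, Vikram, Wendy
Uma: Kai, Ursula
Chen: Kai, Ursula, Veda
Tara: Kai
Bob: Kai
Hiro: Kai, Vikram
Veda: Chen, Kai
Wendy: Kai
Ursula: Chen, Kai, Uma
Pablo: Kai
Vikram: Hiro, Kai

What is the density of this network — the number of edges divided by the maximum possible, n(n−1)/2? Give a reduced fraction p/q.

There are 14 edges and 11 nodes, so the maximum possible is C(11,2) = 55.
Density = 14/55.

14/55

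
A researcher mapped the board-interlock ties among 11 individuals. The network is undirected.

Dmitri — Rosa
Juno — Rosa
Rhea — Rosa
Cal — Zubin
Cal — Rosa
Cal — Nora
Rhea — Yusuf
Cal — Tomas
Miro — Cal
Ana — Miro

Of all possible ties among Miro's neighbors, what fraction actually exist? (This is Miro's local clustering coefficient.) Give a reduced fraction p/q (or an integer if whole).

0

Miro's neighbors: Ana and Cal (k = 2).
Possible neighbor pairs: C(2,2) = 1. Edges among them: none → e = 0.
Clustering(Miro) = 0/1.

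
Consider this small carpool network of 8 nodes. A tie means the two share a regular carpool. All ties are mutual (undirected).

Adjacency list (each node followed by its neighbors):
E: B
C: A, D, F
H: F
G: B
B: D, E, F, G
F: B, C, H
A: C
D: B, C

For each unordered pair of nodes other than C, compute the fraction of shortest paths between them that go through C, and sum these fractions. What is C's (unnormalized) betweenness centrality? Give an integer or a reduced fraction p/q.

7

Pairs whose geodesics pass through C — F–D: 1/2; F–A: 1; D–A: 1; D–H: 1/2; G–A: 2/2; E–A: 2/2; A–B: 2/2; A–H: 1.
All other pairs contribute 0.
Summing the contributions gives betweenness(C) = 7.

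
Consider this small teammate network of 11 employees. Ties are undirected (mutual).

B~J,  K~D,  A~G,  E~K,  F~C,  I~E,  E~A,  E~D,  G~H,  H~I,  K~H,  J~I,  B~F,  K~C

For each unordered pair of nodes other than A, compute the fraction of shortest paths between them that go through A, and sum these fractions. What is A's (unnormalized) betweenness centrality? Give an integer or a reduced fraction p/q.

Pairs whose geodesics pass through A — E–G: 1; D–G: 1/2.
All other pairs contribute 0.
Summing the contributions gives betweenness(A) = 3/2.

3/2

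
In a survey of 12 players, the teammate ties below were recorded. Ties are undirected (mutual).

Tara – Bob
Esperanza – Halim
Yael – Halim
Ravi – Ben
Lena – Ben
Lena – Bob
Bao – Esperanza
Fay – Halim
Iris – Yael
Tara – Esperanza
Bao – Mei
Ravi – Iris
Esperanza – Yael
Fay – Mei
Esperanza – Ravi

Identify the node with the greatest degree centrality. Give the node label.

Esperanza

Degrees — Bao:2, Ben:2, Bob:2, Esperanza:5, Fay:2, Halim:3, Iris:2, Lena:2, Mei:2, Ravi:3, Tara:2, Yael:3.
The maximum is 5, attained only by Esperanza.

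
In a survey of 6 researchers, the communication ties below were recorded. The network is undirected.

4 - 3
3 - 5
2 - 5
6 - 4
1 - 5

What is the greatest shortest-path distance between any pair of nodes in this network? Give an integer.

Eccentricity of each node (its greatest distance to any other): 1:4, 2:4, 3:2, 4:3, 5:3, 6:4.
The maximum eccentricity is 4, realized for instance by the pair 6–1 via 6 – 4 – 3 – 5 – 1. So the diameter is 4.

4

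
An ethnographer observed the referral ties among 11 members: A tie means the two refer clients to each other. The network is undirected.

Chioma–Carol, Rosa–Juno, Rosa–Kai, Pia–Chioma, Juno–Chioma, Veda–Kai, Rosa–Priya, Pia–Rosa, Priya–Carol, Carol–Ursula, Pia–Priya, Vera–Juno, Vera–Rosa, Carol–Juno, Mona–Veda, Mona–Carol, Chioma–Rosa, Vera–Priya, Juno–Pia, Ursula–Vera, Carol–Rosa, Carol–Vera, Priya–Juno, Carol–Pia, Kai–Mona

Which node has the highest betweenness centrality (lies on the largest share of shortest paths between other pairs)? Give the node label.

Unnormalized betweenness of each node: Carol:15, Chioma:0, Juno:5/6, Kai:4, Mona:16/3, Pia:1/4, Priya:1/4, Rosa:19/2, Ursula:0, Veda:0, Vera:11/6.
Carol has the largest value, 15, making it the main broker — the node through which the most shortest paths run.

Carol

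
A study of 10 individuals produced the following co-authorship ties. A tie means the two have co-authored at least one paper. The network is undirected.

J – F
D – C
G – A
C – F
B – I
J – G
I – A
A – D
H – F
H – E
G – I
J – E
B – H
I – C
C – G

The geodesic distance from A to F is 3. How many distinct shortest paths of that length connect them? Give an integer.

4

The shortest distance is 3. The length-3 paths are: A–G–J–F; A–I–C–F; A–G–C–F; A–D–C–F.
That gives 4 distinct shortest paths.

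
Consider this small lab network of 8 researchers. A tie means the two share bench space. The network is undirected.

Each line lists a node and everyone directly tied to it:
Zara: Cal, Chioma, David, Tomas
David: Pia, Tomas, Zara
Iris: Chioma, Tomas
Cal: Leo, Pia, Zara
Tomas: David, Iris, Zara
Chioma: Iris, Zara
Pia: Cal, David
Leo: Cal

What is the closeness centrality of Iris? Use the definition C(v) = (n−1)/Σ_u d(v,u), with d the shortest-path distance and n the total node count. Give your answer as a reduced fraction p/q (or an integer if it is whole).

7/16

Distances from Iris: Cal:3, Chioma:1, David:2, Leo:4, Pia:3, Tomas:1, Zara:2. Sum = 16.
n = 8, so closeness = 7/16.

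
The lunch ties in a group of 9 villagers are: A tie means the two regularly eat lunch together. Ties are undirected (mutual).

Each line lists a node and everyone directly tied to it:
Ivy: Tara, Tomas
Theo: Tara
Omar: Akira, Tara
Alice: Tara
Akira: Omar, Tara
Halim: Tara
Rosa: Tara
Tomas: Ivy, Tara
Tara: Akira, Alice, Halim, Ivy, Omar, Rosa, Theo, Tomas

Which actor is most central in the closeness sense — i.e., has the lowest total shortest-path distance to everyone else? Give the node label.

Farness (sum of distances to all others) for each node — Akira:14, Alice:15, Halim:15, Ivy:14, Omar:14, Rosa:15, Tara:8, Theo:15, Tomas:14.
The smallest farness is 8, for Tara, so Tara has the highest closeness.

Tara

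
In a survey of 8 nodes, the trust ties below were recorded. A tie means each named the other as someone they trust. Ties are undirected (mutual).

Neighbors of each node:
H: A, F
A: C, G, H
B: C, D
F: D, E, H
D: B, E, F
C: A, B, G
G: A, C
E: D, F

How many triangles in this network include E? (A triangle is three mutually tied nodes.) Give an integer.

E's neighbors: D and F.
Neighbor pairs that are themselves tied: E–D–F. Each forms one triangle with E, for 1 in total.

1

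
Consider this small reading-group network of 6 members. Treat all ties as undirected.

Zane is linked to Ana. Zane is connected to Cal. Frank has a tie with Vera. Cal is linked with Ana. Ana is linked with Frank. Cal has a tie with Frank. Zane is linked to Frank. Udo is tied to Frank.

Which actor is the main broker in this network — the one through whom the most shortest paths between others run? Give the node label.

Unnormalized betweenness of each node: Ana:0, Cal:0, Frank:7, Udo:0, Vera:0, Zane:0.
Frank has the largest value, 7, making it the main broker — the node through which the most shortest paths run.

Frank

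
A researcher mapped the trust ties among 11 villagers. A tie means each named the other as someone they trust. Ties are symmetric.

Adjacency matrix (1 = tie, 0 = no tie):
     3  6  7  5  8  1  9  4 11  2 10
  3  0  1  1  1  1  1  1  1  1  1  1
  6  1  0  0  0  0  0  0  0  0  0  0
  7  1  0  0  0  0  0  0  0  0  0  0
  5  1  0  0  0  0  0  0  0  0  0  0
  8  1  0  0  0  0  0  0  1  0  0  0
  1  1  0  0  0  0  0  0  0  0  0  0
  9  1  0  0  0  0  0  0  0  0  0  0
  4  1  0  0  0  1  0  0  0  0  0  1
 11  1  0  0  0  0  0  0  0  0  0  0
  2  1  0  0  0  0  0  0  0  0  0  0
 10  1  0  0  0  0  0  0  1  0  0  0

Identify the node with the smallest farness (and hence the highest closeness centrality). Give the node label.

Farness (sum of distances to all others) for each node — 1:19, 2:19, 3:10, 4:17, 5:19, 6:19, 7:19, 8:18, 9:19, 10:18, 11:19.
The smallest farness is 10, for 3, so 3 has the highest closeness.

3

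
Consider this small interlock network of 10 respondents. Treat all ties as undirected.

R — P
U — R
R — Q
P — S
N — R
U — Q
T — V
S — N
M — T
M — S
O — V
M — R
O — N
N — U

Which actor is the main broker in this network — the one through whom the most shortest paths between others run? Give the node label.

R

Unnormalized betweenness of each node: M:97/12, N:32/3, O:9/2, P:7/12, Q:0, R:145/12, S:11/3, T:19/6, U:19/12, V:5/3.
R has the largest value, 145/12, making it the main broker — the node through which the most shortest paths run.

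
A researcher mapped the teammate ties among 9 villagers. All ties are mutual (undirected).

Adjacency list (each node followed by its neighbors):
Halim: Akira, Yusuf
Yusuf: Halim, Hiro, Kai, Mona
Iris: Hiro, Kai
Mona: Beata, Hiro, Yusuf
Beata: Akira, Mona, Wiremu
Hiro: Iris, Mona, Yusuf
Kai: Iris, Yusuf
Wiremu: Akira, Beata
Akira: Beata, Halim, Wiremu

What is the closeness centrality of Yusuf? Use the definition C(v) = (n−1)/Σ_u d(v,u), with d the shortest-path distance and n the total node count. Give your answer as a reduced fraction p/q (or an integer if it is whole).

8/13

Distances from Yusuf: Akira:2, Beata:2, Halim:1, Hiro:1, Iris:2, Kai:1, Mona:1, Wiremu:3. Sum = 13.
n = 9, so closeness = 8/13.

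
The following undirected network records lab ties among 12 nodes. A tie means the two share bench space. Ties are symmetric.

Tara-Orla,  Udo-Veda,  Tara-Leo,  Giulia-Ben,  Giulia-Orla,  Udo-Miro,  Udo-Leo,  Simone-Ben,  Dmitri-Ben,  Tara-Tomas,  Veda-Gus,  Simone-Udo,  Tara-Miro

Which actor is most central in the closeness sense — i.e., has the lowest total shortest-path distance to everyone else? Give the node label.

Udo

Farness (sum of distances to all others) for each node — Ben:27, Dmitri:37, Giulia:29, Gus:40, Leo:25, Miro:25, Orla:28, Simone:25, Tara:25, Tomas:35, Udo:22, Veda:30.
The smallest farness is 22, for Udo, so Udo has the highest closeness.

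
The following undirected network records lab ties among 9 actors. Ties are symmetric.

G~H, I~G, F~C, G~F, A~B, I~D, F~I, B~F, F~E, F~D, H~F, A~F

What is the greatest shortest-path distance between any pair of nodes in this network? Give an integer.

2

Eccentricity of each node (its greatest distance to any other): A:2, B:2, C:2, D:2, E:2, F:1, G:2, H:2, I:2.
The maximum eccentricity is 2, realized for instance by the pair A–C via A – F – C. So the diameter is 2.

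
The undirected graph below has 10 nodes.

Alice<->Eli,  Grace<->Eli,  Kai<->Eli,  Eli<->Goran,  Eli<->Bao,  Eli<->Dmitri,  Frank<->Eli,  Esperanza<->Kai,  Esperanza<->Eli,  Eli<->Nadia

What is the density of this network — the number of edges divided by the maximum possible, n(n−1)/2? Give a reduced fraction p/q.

There are 10 edges and 10 nodes, so the maximum possible is C(10,2) = 45.
Density = 10/45 = 2/9.

2/9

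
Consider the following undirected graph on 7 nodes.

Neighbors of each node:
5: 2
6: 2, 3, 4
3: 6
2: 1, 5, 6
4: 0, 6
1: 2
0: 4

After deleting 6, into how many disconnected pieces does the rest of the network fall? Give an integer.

Without 6, the remaining ties split the others into: {1, 2, 5}; {3}; {0, 4}.
That's 3 separate components.

3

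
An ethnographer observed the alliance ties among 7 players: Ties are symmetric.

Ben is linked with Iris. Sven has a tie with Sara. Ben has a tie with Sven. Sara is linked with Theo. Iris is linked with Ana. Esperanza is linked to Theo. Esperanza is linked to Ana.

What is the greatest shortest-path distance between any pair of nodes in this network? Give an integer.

Eccentricity of each node (its greatest distance to any other): Ana:3, Ben:3, Esperanza:3, Iris:3, Sara:3, Sven:3, Theo:3.
The maximum eccentricity is 3, realized for instance by the pair Ana–Sara via Ana – Esperanza – Theo – Sara. So the diameter is 3.

3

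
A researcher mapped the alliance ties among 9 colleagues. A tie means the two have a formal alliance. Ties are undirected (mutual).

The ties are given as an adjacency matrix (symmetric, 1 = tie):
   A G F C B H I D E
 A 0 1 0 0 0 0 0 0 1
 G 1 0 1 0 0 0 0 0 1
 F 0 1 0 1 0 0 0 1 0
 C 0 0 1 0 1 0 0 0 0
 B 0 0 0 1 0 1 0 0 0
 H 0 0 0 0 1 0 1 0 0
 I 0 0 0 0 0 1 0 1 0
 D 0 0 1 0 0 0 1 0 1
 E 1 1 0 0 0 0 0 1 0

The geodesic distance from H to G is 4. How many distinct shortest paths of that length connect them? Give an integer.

3

The shortest distance is 4. The length-4 paths are: H–I–D–E–G; H–B–C–F–G; H–I–D–F–G.
That gives 3 distinct shortest paths.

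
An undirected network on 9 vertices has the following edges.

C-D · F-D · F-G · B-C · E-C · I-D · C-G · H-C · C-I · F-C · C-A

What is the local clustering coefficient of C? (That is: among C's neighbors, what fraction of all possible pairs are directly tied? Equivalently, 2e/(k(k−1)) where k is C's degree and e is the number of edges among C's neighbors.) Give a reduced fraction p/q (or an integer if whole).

3/28

C's neighbors: A, B, D, E, F, G, H, and I (k = 8).
Possible neighbor pairs: C(8,2) = 28. Edges among them: D–F, D–I, F–G → e = 3.
Clustering(C) = 3/28.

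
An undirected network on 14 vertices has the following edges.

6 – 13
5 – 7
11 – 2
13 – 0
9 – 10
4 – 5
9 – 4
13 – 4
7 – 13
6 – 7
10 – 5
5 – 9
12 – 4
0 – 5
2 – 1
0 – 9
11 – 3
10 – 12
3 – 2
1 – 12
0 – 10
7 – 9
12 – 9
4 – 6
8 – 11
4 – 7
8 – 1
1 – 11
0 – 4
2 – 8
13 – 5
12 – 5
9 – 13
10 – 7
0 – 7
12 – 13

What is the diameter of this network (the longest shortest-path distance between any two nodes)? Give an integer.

5

Eccentricity of each node (its greatest distance to any other): 0:5, 1:3, 2:4, 3:5, 4:4, 5:4, 6:5, 7:5, 8:4, 9:4, 10:4, 11:4, 12:3, 13:4.
The maximum eccentricity is 5, realized for instance by the pair 3–0 via 3 – 2 – 1 – 12 – 5 – 0. So the diameter is 5.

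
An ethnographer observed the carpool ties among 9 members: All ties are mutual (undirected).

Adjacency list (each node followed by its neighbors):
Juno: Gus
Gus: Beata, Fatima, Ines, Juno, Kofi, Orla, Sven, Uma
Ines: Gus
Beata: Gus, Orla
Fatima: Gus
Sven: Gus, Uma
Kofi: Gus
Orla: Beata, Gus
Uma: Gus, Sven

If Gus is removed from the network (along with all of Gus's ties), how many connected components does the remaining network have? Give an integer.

Without Gus, the remaining ties split the others into: {Sven, Uma}; {Fatima}; {Ines}; {Juno}; {Beata, Orla}; {Kofi}.
That's 6 separate components.

6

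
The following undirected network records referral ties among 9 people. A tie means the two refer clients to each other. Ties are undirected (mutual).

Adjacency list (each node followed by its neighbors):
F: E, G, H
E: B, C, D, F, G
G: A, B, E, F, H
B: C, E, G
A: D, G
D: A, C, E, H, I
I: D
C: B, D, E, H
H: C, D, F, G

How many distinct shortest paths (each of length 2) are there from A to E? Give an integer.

The shortest distance is 2. The length-2 paths are: A–D–E; A–G–E.
That gives 2 distinct shortest paths.

2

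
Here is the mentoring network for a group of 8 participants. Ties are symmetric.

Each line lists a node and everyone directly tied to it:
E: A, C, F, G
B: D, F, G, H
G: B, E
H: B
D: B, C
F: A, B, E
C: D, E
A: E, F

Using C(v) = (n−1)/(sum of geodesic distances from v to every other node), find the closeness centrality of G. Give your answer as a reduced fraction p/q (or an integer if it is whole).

Distances from G: A:2, B:1, C:2, D:2, E:1, F:2, H:2. Sum = 12.
n = 8, so closeness = 7/12.

7/12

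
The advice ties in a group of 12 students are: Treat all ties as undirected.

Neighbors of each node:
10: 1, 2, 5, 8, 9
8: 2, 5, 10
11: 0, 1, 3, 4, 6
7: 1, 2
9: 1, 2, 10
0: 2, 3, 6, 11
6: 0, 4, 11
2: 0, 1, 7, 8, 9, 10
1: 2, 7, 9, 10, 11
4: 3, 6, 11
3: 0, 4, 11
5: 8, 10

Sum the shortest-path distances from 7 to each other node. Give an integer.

24

Distances from 7: 0:2, 1:1, 2:1, 3:3, 4:3, 5:3, 6:3, 8:2, 9:2, 10:2, 11:2.
Sum = 2 + 1 + 1 + 3 + 3 + 3 + 3 + 2 + 2 + 2 + 2 = 24.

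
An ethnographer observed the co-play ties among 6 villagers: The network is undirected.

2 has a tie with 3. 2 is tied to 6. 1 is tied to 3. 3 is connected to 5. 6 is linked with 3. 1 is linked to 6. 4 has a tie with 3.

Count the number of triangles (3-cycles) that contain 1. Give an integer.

1

1's neighbors: 3 and 6.
Neighbor pairs that are themselves tied: 1–3–6. Each forms one triangle with 1, for 1 in total.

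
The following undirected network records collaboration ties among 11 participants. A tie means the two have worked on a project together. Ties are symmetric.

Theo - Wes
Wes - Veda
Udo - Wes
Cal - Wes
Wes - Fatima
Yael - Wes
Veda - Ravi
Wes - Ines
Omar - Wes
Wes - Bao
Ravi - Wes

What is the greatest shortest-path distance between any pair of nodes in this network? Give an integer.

2

Eccentricity of each node (its greatest distance to any other): Bao:2, Cal:2, Fatima:2, Ines:2, Omar:2, Ravi:2, Theo:2, Udo:2, Veda:2, Wes:1, Yael:2.
The maximum eccentricity is 2, realized for instance by the pair Ravi–Yael via Ravi – Wes – Yael. So the diameter is 2.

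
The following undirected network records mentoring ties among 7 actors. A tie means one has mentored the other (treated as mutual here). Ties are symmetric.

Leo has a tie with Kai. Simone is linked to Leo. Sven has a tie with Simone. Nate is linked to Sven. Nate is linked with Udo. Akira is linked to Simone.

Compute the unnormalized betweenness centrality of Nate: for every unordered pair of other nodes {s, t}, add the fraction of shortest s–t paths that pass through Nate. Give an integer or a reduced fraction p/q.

5

Pairs whose geodesics pass through Nate — Kai–Udo: 1; Simone–Udo: 1; Akira–Udo: 1; Leo–Udo: 1; Sven–Udo: 1.
All other pairs contribute 0.
Summing the contributions gives betweenness(Nate) = 5.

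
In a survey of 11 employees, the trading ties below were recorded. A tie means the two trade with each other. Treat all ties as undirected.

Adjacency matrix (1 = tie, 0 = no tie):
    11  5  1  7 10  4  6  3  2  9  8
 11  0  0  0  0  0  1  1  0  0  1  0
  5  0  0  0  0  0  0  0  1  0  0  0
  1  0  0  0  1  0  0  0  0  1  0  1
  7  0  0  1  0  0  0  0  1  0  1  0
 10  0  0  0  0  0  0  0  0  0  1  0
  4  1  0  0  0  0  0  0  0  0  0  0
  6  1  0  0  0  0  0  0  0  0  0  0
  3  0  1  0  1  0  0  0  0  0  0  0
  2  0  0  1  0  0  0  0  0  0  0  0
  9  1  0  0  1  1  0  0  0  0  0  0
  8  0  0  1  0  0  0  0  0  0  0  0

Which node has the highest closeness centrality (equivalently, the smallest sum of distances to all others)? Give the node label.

Farness (sum of distances to all others) for each node — 1:24, 2:33, 3:26, 4:34, 5:35, 6:34, 7:19, 8:33, 9:20, 10:29, 11:25.
The smallest farness is 19, for 7, so 7 has the highest closeness.

7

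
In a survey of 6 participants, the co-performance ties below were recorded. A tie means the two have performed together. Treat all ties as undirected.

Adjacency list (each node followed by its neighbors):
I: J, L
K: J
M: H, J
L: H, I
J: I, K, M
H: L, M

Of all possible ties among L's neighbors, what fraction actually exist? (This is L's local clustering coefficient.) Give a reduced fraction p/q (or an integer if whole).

0

L's neighbors: H and I (k = 2).
Possible neighbor pairs: C(2,2) = 1. Edges among them: none → e = 0.
Clustering(L) = 0/1.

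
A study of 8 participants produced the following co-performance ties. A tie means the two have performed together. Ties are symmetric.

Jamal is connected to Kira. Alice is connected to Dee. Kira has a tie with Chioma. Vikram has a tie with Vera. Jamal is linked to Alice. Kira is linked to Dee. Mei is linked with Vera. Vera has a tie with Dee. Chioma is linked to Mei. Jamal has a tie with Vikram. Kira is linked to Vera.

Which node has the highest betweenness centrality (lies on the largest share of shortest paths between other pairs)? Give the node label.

Vera

Unnormalized betweenness of each node: Alice:1/2, Chioma:5/6, Dee:3, Jamal:17/6, Kira:35/6, Mei:5/6, Vera:19/3, Vikram:5/6.
Vera has the largest value, 19/3, making it the main broker — the node through which the most shortest paths run.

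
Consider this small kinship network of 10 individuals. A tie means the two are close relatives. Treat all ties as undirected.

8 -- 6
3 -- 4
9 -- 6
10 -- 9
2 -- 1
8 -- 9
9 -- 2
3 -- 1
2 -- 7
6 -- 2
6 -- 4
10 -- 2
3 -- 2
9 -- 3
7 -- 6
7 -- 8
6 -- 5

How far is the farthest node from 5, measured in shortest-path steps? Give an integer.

Distances from 5: 1:3, 2:2, 3:3, 4:2, 6:1, 7:2, 8:2, 9:2, 10:3.
The largest is 3 (to 1, 10, and 3), so the eccentricity of 5 is 3.

3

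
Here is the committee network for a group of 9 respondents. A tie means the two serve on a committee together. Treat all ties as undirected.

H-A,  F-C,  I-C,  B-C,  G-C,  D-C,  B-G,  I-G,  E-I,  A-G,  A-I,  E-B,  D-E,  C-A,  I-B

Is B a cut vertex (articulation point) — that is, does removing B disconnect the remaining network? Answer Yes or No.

Even without B, every remaining node can still reach every other (the residual graph is connected), so B is not a cut vertex.

No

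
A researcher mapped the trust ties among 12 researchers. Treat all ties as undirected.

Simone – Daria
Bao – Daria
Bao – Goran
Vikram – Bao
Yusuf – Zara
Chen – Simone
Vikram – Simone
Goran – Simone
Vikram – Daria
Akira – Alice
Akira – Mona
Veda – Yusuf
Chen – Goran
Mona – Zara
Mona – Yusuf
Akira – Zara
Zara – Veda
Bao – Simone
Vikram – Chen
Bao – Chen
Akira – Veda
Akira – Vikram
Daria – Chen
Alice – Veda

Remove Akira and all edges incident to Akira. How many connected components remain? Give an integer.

2

Without Akira, the remaining ties split the others into: {Alice, Mona, Veda, Yusuf, Zara}; {Bao, Chen, Daria, Goran, Simone, Vikram}.
That's 2 separate components.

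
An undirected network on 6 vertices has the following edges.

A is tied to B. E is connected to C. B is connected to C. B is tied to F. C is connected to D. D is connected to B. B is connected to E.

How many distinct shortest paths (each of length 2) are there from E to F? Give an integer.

The shortest distance is 2, and the only length-2 path is E–B–F. So there is exactly 1 shortest path.

1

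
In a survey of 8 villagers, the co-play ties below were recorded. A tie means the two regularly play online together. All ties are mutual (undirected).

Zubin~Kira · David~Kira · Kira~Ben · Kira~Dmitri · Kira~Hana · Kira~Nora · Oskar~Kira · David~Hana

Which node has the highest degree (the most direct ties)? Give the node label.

Degrees — Ben:1, David:2, Dmitri:1, Hana:2, Kira:7, Nora:1, Oskar:1, Zubin:1.
The maximum is 7, attained only by Kira.

Kira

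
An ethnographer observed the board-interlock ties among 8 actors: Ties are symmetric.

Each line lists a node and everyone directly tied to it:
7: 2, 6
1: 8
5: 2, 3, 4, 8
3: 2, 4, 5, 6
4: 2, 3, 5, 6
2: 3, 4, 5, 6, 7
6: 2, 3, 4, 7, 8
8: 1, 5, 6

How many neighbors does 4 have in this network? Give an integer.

4

4 is directly tied to 2, 3, 5, and 6. That is 4 neighbors, so the degree of 4 is 4.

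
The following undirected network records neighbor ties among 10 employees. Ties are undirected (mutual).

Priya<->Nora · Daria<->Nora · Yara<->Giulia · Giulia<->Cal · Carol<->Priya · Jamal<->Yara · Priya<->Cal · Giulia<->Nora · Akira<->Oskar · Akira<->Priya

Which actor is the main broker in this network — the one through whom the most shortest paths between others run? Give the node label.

Priya

Unnormalized betweenness of each node: Akira:8, Cal:6, Carol:0, Daria:0, Giulia:15, Jamal:0, Nora:14, Oskar:0, Priya:21, Yara:8.
Priya has the largest value, 21, making it the main broker — the node through which the most shortest paths run.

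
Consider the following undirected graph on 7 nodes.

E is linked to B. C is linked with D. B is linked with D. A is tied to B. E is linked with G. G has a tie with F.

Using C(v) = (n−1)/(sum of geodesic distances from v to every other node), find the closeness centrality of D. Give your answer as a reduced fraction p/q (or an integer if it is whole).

6/13

Distances from D: A:2, B:1, C:1, E:2, F:4, G:3. Sum = 13.
n = 7, so closeness = 6/13.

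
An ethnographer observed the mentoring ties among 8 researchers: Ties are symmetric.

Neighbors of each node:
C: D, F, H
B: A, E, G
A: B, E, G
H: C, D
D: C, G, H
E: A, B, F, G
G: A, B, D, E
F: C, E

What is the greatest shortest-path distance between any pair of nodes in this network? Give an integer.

Eccentricity of each node (its greatest distance to any other): A:3, B:3, C:3, D:2, E:3, F:2, G:2, H:3.
The maximum eccentricity is 3, realized for instance by the pair B–H via B – G – D – H. So the diameter is 3.

3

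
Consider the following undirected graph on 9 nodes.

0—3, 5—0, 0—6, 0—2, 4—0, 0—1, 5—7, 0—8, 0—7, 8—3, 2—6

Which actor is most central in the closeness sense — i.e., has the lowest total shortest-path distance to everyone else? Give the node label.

0

Farness (sum of distances to all others) for each node — 0:8, 1:15, 2:14, 3:14, 4:15, 5:14, 6:14, 7:14, 8:14.
The smallest farness is 8, for 0, so 0 has the highest closeness.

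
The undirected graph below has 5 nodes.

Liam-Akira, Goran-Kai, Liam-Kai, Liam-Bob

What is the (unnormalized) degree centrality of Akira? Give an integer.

1

Akira is directly tied to Liam. That is 1 neighbor, so the degree of Akira is 1.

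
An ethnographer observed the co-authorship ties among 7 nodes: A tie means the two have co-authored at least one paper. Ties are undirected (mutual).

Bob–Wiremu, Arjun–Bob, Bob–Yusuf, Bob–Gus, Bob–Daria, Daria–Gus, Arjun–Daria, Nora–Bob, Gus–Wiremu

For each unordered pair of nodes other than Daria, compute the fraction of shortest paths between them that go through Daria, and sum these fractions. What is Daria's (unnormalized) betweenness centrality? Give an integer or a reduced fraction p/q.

Pairs whose geodesics pass through Daria — Gus–Arjun: 1/2.
All other pairs contribute 0.
Summing the contributions gives betweenness(Daria) = 1/2.

1/2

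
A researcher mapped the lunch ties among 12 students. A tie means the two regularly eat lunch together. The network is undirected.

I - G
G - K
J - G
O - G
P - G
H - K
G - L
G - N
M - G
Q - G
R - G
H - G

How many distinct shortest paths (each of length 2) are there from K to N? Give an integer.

1

The shortest distance is 2, and the only length-2 path is K–G–N. So there is exactly 1 shortest path.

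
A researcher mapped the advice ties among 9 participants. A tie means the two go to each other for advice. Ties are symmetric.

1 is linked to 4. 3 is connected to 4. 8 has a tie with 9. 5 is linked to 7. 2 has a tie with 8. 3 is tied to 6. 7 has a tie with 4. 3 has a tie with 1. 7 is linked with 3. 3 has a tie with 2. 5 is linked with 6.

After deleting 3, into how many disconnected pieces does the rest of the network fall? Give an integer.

Without 3, the remaining ties split the others into: {1, 4, 5, 6, 7}; {2, 8, 9}.
That's 2 separate components.

2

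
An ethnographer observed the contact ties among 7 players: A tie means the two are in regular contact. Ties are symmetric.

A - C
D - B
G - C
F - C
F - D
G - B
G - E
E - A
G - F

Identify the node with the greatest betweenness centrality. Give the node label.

Unnormalized betweenness of each node: A:1/2, B:1, C:3, D:1/2, E:1, F:3, G:6.
G has the largest value, 6, making it the main broker — the node through which the most shortest paths run.

G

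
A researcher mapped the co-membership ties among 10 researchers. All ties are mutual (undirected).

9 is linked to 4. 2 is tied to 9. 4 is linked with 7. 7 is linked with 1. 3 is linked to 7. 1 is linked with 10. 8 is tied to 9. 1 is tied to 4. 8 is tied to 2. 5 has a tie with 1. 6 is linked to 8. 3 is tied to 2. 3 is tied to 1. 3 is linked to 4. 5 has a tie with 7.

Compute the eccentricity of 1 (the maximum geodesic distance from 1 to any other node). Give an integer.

4

Distances from 1: 2:2, 3:1, 4:1, 5:1, 6:4, 7:1, 8:3, 9:2, 10:1.
The largest is 4 (to 6), so the eccentricity of 1 is 4.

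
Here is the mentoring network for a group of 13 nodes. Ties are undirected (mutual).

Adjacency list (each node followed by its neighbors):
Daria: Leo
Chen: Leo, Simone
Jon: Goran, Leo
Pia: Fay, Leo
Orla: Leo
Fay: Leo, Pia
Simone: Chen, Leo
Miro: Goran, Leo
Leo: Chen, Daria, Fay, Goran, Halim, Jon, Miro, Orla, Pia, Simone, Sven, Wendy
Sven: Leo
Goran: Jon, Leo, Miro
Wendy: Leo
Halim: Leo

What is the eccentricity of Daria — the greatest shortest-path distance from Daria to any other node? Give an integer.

Distances from Daria: Chen:2, Fay:2, Goran:2, Halim:2, Jon:2, Leo:1, Miro:2, Orla:2, Pia:2, Simone:2, Sven:2, Wendy:2.
The largest is 2 (to Jon, Goran, Orla, Pia, Simone, Miro, Sven, Fay, Wendy, Chen, and Halim), so the eccentricity of Daria is 2.

2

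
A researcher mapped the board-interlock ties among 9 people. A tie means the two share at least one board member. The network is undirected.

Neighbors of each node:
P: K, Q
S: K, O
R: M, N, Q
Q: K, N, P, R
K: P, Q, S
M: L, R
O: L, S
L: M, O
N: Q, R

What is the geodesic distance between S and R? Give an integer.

3

One shortest route is S – K – Q – R, which uses 3 edges, and at distance 2 from S we only reach {L, P, Q}, which does not include R. So d(S,R) = 3.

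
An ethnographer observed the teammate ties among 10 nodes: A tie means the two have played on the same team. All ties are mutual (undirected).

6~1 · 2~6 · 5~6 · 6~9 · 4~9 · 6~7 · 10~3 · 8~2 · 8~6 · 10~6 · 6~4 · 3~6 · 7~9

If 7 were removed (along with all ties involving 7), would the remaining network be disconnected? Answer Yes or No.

Even without 7, every remaining node can still reach every other (the residual graph is connected), so 7 is not a cut vertex.

No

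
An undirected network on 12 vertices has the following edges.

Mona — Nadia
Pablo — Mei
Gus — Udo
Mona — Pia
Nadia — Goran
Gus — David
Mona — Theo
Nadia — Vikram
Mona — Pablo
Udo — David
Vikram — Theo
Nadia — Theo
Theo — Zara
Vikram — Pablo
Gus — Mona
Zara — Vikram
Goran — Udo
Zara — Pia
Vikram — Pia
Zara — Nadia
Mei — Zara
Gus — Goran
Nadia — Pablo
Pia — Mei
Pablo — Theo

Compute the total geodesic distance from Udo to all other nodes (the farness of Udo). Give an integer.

Distances from Udo: David:1, Goran:1, Gus:1, Mei:4, Mona:2, Nadia:2, Pablo:3, Pia:3, Theo:3, Vikram:3, Zara:3.
Sum = 1 + 1 + 1 + 4 + 2 + 2 + 3 + 3 + 3 + 3 + 3 = 26.

26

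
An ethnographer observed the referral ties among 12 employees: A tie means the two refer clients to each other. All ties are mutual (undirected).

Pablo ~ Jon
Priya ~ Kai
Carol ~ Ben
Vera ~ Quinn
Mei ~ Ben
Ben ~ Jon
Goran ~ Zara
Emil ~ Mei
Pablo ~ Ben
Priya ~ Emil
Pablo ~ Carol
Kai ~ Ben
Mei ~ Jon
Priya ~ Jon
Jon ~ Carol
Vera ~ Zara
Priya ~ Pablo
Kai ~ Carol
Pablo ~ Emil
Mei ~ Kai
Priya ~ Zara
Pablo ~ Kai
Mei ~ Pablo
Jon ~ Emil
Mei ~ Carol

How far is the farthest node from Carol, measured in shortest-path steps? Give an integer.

5

Distances from Carol: Ben:1, Emil:2, Goran:4, Jon:1, Kai:1, Mei:1, Pablo:1, Priya:2, Quinn:5, Vera:4, Zara:3.
The largest is 5 (to Quinn), so the eccentricity of Carol is 5.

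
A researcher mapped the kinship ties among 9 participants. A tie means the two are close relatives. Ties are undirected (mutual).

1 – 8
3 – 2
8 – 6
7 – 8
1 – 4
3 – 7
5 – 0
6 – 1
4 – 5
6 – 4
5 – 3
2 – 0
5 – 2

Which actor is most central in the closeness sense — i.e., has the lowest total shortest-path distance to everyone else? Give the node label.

5

Farness (sum of distances to all others) for each node — 0:19, 1:16, 2:16, 3:15, 4:14, 5:13, 6:16, 7:16, 8:17.
The smallest farness is 13, for 5, so 5 has the highest closeness.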